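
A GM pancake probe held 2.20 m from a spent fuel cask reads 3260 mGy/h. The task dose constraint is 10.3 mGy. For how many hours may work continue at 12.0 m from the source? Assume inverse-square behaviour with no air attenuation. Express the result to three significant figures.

0.0940 h

By the inverse-square law, rate at 12.0 m:
3260 × (2.20/12.0)² = 3260 × 0.03361 = 109.6 mGy/h.
Stay time = 10.3 mGy ÷ 109.6 mGy/h = 0.09398 h.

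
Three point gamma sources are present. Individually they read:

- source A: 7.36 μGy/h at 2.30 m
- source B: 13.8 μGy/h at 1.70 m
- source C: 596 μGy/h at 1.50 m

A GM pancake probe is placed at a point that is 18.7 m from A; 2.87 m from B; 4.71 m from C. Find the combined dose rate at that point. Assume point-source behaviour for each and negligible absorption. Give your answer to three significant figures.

By superposition, sum each source's inverse-square contribution:
A: 7.36 × (2.30/18.7)² = 0.1113 μGy/h
B: 13.8 × (1.70/2.87)² = 4.842 μGy/h
C: 596 × (1.50/4.71)² = 60.45 μGy/h
Total = 0.1113 + 4.842 + 60.45 = 65.40 μGy/h.

65.4 μGy/h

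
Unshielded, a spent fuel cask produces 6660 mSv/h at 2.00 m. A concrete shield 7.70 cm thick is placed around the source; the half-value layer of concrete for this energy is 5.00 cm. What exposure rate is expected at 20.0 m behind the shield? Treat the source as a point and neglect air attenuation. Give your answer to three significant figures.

Distance alone: 6660 × (2.00/20.0)² = 6660 × 0.01000 = 66.60 mSv/h.
Shield: 7.70/5.00 = 1.540 half-value layers → attenuation 2^(−1.540) = 0.3439.
Combined: 66.60 × 0.3439 = 22.90 mSv/h.

22.9 mSv/h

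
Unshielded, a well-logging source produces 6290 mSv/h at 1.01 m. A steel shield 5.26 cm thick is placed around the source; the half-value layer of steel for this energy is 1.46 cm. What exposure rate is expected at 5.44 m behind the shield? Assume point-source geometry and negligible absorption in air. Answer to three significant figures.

17.8 mSv/h

Distance alone: 6290 × (1.01/5.44)² = 6290 × 0.03447 = 216.8 mSv/h.
Shield: 5.26/1.46 = 3.603 half-value layers → attenuation 2^(−3.603) = 0.08230.
Combined: 216.8 × 0.08230 = 17.84 mSv/h.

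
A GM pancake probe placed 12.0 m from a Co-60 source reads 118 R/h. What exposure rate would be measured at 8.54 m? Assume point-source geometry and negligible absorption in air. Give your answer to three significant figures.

By the inverse-square law, scaling from 12.0 m to 8.54 m:
118 × (12.0/8.54)² = 118 × 1.974 = 232.9 R/h.

233 R/h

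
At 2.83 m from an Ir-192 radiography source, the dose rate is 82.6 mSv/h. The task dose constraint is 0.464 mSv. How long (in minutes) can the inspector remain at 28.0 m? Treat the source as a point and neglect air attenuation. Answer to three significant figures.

33.0 min

Using I₁d₁² = I₂d₂², rate at 28.0 m:
82.6 × (2.83/28.0)² = 82.6 × 0.01022 = 0.8442 mSv/h.
Stay time = 0.464 mSv ÷ 0.8442 mSv/h = 0.5496 h = 32.98 min.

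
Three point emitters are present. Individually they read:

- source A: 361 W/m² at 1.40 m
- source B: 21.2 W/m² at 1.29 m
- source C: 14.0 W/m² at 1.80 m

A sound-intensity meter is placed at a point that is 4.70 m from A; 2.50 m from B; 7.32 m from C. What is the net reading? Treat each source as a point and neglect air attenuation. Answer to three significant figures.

38.5 W/m²

Each source contributes Iᵢ·(dᵢ/rᵢ)²; contributions add.
A: 361 × (1.40/4.70)² = 32.03 W/m²
B: 21.2 × (1.29/2.50)² = 5.645 W/m²
C: 14.0 × (1.80/7.32)² = 0.8465 W/m²
Total = 32.03 + 5.645 + 0.8465 = 38.52 W/m².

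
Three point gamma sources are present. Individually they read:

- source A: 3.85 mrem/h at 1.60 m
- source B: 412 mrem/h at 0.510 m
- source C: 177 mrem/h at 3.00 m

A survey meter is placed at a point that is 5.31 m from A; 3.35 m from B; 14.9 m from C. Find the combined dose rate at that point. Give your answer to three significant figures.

17.1 mrem/h

By superposition, sum each source's inverse-square contribution:
A: 3.85 × (1.60/5.31)² = 0.3496 mrem/h
B: 412 × (0.510/3.35)² = 9.549 mrem/h
C: 177 × (3.00/14.9)² = 7.175 mrem/h
Total = 0.3496 + 9.549 + 7.175 = 17.07 mrem/h.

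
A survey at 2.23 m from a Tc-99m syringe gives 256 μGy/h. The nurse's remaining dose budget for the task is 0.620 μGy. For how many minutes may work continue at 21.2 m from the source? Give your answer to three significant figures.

13.1 min

By the inverse-square law, rate at 21.2 m:
256 × (2.23/21.2)² = 256 × 0.01106 = 2.831 μGy/h.
Stay time = 0.620 μGy ÷ 2.831 μGy/h = 0.2190 h = 13.14 min.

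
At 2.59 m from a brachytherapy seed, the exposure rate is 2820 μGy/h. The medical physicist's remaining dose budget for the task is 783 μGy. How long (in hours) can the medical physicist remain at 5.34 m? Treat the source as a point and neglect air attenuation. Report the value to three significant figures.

Applying the 1/r² law, rate at 5.34 m:
(2.59/5.34)² = 0.2352, so 2820 × 0.2352 = 663.3 μGy/h.
Stay time = 783 μGy ÷ 663.3 μGy/h = 1.180 h.

1.18 h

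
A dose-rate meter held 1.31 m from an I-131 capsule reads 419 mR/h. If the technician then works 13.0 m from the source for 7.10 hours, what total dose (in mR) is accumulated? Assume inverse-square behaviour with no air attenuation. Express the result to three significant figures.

30.2 mR

Applying the 1/r² law, rate at 13.0 m:
(1.31/13.0)² = 0.01015, so 419 × 0.01015 = 4.253 mR/h.
Dose = rate × time = 4.253 mR/h × 7.100 h = 30.20 mR.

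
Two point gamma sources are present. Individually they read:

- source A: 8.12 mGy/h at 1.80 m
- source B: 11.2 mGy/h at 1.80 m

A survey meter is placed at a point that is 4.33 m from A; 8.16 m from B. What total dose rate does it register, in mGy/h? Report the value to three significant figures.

By superposition, sum each source's inverse-square contribution:
A: 8.12 × (1.80/4.33)² = 1.403 mGy/h
B: 11.2 × (1.80/8.16)² = 0.5450 mGy/h
Total = 1.403 + 0.5450 = 1.948 mGy/h.

1.95 mGy/h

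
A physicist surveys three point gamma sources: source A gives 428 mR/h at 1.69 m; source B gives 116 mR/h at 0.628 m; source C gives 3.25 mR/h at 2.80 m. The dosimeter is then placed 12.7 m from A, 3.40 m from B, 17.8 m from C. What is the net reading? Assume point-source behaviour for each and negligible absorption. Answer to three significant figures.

11.6 mR/h

Each source contributes Iᵢ·(dᵢ/rᵢ)²; contributions add.
A: 428 × (1.69/12.7)² = 7.579 mR/h
B: 116 × (0.628/3.40)² = 3.957 mR/h
C: 3.25 × (2.80/17.8)² = 0.08042 mR/h
Total = 7.579 + 3.957 + 0.08042 = 11.62 mR/h.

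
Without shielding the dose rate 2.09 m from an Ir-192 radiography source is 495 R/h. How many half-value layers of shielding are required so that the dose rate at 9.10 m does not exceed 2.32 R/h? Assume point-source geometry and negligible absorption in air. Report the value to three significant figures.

At 9.10 m, distance alone gives 495 × (2.09/9.10)² = 495 × 0.05275 = 26.11 R/h.
Further attenuation needed: 26.11/2.32 = 11.25.
n = log₂(11.25) = 3.492 half-value layers.

3.49 half-value layers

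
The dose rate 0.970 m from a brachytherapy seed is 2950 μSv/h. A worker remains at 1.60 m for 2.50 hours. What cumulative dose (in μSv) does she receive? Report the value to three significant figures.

Intensity scales as (d₁/d₂)², so rate at 1.60 m:
2950 × (0.970/1.60)² = 2950 × 0.3675 = 1084 μSv/h.
Dose = rate × time = 1084 μSv/h × 2.500 h = 2710 μSv.

2710 μSv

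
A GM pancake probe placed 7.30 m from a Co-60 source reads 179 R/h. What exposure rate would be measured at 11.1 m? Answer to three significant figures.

77.4 R/h

Using I₁d₁² = I₂d₂², scaling from 7.30 m to 11.1 m:
179 × (7.30/11.1)² = 179 × 0.4325 = 77.42 R/h.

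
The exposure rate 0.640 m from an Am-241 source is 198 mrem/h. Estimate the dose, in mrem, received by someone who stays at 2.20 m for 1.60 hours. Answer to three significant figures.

26.8 mrem

Applying the 1/r² law, rate at 2.20 m:
(0.640/2.20)² = 0.08463, so 198 × 0.08463 = 16.76 mrem/h.
Dose = rate × time = 16.76 mrem/h × 1.600 h = 26.82 mrem.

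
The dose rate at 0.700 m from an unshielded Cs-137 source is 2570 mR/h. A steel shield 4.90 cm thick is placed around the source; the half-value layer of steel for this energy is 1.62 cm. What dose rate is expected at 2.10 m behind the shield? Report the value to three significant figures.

35.1 mR/h

Distance alone: 2570 × (0.700/2.10)² = 2570 × 0.1111 = 285.5 mR/h.
Shield: 4.90/1.62 = 3.025 half-value layers → attenuation 2^(−3.025) = 0.1229.
Combined: 285.5 × 0.1229 = 35.09 mR/h.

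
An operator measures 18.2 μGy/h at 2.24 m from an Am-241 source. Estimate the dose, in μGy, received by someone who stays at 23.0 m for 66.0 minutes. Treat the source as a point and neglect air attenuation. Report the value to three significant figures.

Intensity scales as (d₁/d₂)², so rate at 23.0 m:
(2.24/23.0)² = 0.009485, so 18.2 × 0.009485 = 0.1726 μGy/h.
Dose = rate × time = 0.1726 μGy/h × 1.100 h = 0.1899 μGy.

0.190 μGy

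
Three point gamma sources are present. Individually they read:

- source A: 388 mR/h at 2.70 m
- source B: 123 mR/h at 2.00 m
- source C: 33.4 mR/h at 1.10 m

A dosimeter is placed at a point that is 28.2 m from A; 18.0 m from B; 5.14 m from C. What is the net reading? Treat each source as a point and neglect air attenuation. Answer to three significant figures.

6.61 mR/h

By superposition, sum each source's inverse-square contribution:
A: 388 × (2.70/28.2)² = 3.557 mR/h
B: 123 × (2.00/18.0)² = 1.519 mR/h
C: 33.4 × (1.10/5.14)² = 1.530 mR/h
Total = 3.557 + 1.519 + 1.530 = 6.606 mR/h.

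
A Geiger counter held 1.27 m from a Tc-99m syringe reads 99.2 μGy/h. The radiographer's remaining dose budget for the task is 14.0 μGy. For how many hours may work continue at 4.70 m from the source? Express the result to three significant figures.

Using I₁d₁² = I₂d₂², rate at 4.70 m:
99.2 × (1.27/4.70)² = 99.2 × 0.07301 = 7.243 μGy/h.
Stay time = 14.0 μGy ÷ 7.243 μGy/h = 1.933 h.

1.93 h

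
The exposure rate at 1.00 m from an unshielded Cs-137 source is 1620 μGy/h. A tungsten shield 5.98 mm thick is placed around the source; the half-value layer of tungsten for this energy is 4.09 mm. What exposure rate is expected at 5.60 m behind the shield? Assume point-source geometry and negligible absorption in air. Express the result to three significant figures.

18.8 μGy/h

Distance alone: 1620 × (1.00/5.60)² = 1620 × 0.03189 = 51.66 μGy/h.
Shield: 5.98/4.09 = 1.462 half-value layers → attenuation 2^(−1.462) = 0.3630.
Combined: 51.66 × 0.3630 = 18.75 μGy/h.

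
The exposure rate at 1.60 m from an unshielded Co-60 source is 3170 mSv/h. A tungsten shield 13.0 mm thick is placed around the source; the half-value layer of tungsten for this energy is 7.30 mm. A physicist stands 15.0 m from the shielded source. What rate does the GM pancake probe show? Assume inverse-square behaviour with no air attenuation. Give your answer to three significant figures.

Distance alone: (1.60/15.0)² = 0.01138, so 3170 × 0.01138 = 36.07 mSv/h.
Shield: 13.0/7.30 = 1.781 half-value layers → attenuation 2^(−1.781) = 0.2910.
Combined: 36.07 × 0.2910 = 10.50 mSv/h.

10.5 mSv/h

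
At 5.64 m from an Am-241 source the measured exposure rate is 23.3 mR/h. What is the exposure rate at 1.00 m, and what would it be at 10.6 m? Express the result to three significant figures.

741 mR/h; 6.60 mR/h

Applying the 1/r² law,
At 1.00 m: 23.3 × (5.64/1.00)² = 23.3 × 31.81 = 741.2 mR/h
At 10.6 m: 741.2 × (1.00/10.6)² = 741.2 × 0.008900 = 6.597 mR/h.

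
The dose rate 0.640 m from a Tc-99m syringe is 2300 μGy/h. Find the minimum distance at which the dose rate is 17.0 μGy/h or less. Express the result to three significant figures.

7.44 m

By the inverse-square law, d₂ = d₁·√(I₁/I₂).
I₁/I₂ = 2300/17.0 = 135.3, so d₂ = 0.640 × √135.3 = 7.444 m.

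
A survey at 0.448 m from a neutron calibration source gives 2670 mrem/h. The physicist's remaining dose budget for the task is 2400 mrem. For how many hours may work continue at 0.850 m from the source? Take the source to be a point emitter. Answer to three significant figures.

Using I₁d₁² = I₂d₂², rate at 0.850 m:
2670 × (0.448/0.850)² = 2670 × 0.2778 = 741.7 mrem/h.
Stay time = 2400 mrem ÷ 741.7 mrem/h = 3.236 h.

3.24 h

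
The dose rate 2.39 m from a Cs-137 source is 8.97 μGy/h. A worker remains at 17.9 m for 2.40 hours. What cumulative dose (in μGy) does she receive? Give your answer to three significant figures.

Using I₁d₁² = I₂d₂², rate at 17.9 m:
8.97 × (2.39/17.9)² = 8.97 × 0.01783 = 0.1599 μGy/h.
Dose = rate × time = 0.1599 μGy/h × 2.400 h = 0.3838 μGy.

0.384 μGy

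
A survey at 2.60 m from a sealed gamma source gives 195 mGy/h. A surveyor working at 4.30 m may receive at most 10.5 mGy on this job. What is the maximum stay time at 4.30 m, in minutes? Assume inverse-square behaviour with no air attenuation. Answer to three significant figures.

8.84 min

Since intensity falls as 1/r², rate at 4.30 m:
195 × (2.60/4.30)² = 195 × 0.3656 = 71.29 mGy/h.
Stay time = 10.5 mGy ÷ 71.29 mGy/h = 0.1473 h = 8.838 min.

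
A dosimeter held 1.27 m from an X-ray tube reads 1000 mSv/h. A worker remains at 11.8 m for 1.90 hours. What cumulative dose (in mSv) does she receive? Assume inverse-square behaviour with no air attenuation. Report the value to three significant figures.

Using I₁d₁² = I₂d₂², rate at 11.8 m:
(1.27/11.8)² = 0.01158, so 1000 × 0.01158 = 11.58 mSv/h.
Dose = rate × time = 11.58 mSv/h × 1.900 h = 22.00 mSv.

22.0 mSv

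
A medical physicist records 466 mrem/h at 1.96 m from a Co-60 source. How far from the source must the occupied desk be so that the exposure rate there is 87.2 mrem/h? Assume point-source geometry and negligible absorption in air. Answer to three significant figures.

4.53 m

Using I₁d₁² = I₂d₂², d₂ = d₁·√(I₁/I₂).
I₁/I₂ = 466/87.2 = 5.344, so d₂ = 1.96 × √5.344 = 4.531 m.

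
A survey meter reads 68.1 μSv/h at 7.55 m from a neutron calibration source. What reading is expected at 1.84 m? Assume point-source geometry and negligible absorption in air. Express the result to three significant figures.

1150 μSv/h

Since intensity falls as 1/r², the rate at 1.84 m is
68.1 × (7.55/1.84)² = 68.1 × 16.84 = 1147 μSv/h.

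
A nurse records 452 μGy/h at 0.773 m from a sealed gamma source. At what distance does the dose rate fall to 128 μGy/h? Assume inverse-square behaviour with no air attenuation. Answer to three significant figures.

1.45 m

Applying the 1/r² law, d₂ = d₁·√(I₁/I₂).
I₁/I₂ = 452/128 = 3.531, so d₂ = 0.773 × √3.531 = 1.453 m.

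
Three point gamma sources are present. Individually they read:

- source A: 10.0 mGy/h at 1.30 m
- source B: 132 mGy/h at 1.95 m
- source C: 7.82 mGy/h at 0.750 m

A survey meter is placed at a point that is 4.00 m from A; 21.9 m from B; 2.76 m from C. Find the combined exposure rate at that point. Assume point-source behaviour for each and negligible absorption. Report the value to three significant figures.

2.68 mGy/h

By superposition, sum each source's inverse-square contribution:
A: 10.0 × (1.30/4.00)² = 1.056 mGy/h
B: 132 × (1.95/21.9)² = 1.047 mGy/h
C: 7.82 × (0.750/2.76)² = 0.5774 mGy/h
Total = 1.056 + 1.047 + 0.5774 = 2.680 mGy/h.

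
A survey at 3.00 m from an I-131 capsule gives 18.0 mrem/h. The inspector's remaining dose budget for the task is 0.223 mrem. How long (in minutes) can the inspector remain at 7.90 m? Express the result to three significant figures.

5.15 min

Using I₁d₁² = I₂d₂², rate at 7.90 m:
18.0 × (3.00/7.90)² = 18.0 × 0.1442 = 2.596 mrem/h.
Stay time = 0.223 mrem ÷ 2.596 mrem/h = 0.08590 h = 5.154 min.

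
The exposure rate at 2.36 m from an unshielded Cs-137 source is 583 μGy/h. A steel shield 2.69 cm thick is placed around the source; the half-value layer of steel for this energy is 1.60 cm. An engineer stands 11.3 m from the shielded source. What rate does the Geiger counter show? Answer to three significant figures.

Distance alone: 583 × (2.36/11.3)² = 583 × 0.04362 = 25.43 μGy/h.
Shield: 2.69/1.60 = 1.681 half-value layers → attenuation 2^(−1.681) = 0.3119.
Combined: 25.43 × 0.3119 = 7.932 μGy/h.

7.93 μGy/h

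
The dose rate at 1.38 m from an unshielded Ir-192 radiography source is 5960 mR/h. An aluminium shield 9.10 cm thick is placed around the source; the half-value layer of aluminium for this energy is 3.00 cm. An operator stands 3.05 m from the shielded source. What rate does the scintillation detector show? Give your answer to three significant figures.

149 mR/h

Distance alone: 5960 × (1.38/3.05)² = 5960 × 0.2047 = 1220 mR/h.
Shield: 9.10/3.00 = 3.033 half-value layers → attenuation 2^(−3.033) = 0.1222.
Combined: 1220 × 0.1222 = 149.1 mR/h.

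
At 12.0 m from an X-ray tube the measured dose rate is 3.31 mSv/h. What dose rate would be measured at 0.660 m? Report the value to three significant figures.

1090 mSv/h

Applying the 1/r² law, scaling from 12.0 m to 0.660 m:
(12.0/0.660)² = 330.6, so 3.31 × 330.6 = 1094 mSv/h.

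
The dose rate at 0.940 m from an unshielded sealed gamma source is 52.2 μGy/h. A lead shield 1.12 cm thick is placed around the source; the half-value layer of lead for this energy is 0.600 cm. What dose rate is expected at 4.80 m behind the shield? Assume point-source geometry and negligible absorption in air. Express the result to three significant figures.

0.549 μGy/h

Distance alone: 52.2 × (0.940/4.80)² = 52.2 × 0.03835 = 2.002 μGy/h.
Shield: 1.12/0.600 = 1.867 half-value layers → attenuation 2^(−1.867) = 0.2741.
Combined: 2.002 × 0.2741 = 0.5487 μGy/h.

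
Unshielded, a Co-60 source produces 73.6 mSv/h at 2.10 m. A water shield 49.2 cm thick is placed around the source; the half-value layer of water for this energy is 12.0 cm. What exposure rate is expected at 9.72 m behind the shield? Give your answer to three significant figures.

Distance alone: (2.10/9.72)² = 0.04668, so 73.6 × 0.04668 = 3.436 mSv/h.
Shield: 49.2/12.0 = 4.100 half-value layers → attenuation 2^(−4.100) = 0.05831.
Combined: 3.436 × 0.05831 = 0.2004 mSv/h.

0.200 mSv/h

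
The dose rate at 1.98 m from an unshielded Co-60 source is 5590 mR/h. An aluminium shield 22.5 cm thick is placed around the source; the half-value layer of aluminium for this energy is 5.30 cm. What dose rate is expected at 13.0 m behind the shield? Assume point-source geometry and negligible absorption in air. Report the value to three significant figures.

6.84 mR/h

Distance alone: (1.98/13.0)² = 0.02320, so 5590 × 0.02320 = 129.7 mR/h.
Shield: 22.5/5.30 = 4.245 half-value layers → attenuation 2^(−4.245) = 0.05274.
Combined: 129.7 × 0.05274 = 6.840 mR/h.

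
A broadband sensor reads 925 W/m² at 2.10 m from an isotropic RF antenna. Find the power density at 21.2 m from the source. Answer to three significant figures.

9.08 W/m²

Using I₁d₁² = I₂d₂², the rate at 21.2 m is
925 × (2.10/21.2)² = 925 × 0.009812 = 9.076 W/m².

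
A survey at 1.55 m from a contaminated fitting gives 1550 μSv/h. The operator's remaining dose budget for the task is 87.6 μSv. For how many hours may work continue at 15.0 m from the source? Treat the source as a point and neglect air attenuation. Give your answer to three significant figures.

By the inverse-square law, rate at 15.0 m:
(1.55/15.0)² = 0.01068, so 1550 × 0.01068 = 16.55 μSv/h.
Stay time = 87.6 μSv ÷ 16.55 μSv/h = 5.293 h.

5.29 h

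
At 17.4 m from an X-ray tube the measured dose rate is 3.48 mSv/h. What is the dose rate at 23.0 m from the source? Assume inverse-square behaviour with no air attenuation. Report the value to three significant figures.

1.99 mSv/h

By the inverse-square law, scaling from 17.4 m to 23.0 m:
3.48 × (17.4/23.0)² = 3.48 × 0.5723 = 1.992 mSv/h.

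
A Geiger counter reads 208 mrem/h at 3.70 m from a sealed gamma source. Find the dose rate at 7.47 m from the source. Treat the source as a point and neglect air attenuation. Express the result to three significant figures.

51.0 mrem/h

Intensity scales as (d₁/d₂)², so the rate at 7.47 m is
208 × (3.70/7.47)² = 208 × 0.2453 = 51.02 mrem/h.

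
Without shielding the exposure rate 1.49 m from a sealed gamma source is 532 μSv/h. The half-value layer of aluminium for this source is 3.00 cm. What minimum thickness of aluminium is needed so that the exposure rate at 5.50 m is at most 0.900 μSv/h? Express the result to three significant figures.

16.3 cm

At 5.50 m, distance alone gives (1.49/5.50)² = 0.07339, so 532 × 0.07339 = 39.04 μSv/h.
Further attenuation needed: 39.04/0.900 = 43.38.
n = log₂(43.38) = 5.439 half-value layers.
Thickness = 5.439 × 3.00 cm = 16.32 cm.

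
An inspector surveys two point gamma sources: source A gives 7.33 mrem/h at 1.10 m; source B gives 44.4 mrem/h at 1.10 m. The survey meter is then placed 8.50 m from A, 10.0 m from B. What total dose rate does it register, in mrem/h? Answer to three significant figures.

By superposition, sum each source's inverse-square contribution:
A: 7.33 × (1.10/8.50)² = 0.1228 mrem/h
B: 44.4 × (1.10/10.0)² = 0.5372 mrem/h
Total = 0.1228 + 0.5372 = 0.6600 mrem/h.

0.660 mrem/h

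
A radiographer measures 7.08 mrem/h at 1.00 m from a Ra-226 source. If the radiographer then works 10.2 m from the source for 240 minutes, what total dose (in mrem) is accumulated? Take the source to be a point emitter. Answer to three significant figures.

0.272 mrem

Applying the 1/r² law, rate at 10.2 m:
7.08 × (1.00/10.2)² = 7.08 × 0.009612 = 0.06805 mrem/h.
Dose = rate × time = 0.06805 mrem/h × 4.000 h = 0.2722 mrem.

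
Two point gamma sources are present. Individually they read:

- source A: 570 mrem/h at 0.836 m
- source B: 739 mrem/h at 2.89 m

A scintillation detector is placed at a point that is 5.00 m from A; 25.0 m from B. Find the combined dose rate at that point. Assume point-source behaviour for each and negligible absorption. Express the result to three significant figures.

By superposition, sum each source's inverse-square contribution:
A: 570 × (0.836/5.00)² = 15.93 mrem/h
B: 739 × (2.89/25.0)² = 9.876 mrem/h
Total = 15.93 + 9.876 = 25.81 mrem/h.

25.8 mrem/h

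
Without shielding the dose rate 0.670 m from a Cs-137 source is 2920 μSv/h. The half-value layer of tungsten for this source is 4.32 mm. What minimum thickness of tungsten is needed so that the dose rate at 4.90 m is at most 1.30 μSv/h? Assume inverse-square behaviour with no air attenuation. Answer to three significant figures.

At 4.90 m, distance alone gives 2920 × (0.670/4.90)² = 2920 × 0.01870 = 54.60 μSv/h.
Further attenuation needed: 54.60/1.30 = 42.00.
n = log₂(42.00) = 5.392 half-value layers.
Thickness = 5.392 × 4.32 mm = 23.29 mm.

23.3 mm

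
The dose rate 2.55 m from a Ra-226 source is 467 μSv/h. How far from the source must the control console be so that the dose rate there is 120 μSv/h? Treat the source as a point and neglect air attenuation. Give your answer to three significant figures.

By the inverse-square law, d₂ = d₁·√(I₁/I₂).
I₁/I₂ = 467/120 = 3.892, so d₂ = 2.55 × √3.892 = 5.031 m.

5.03 m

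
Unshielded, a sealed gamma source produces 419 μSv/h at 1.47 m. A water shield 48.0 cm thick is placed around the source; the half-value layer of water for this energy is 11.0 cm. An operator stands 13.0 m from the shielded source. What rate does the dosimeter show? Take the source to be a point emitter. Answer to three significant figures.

0.260 μSv/h

Distance alone: 419 × (1.47/13.0)² = 419 × 0.01279 = 5.359 μSv/h.
Shield: 48.0/11.0 = 4.364 half-value layers → attenuation 2^(−4.364) = 0.04856.
Combined: 5.359 × 0.04856 = 0.2602 μSv/h.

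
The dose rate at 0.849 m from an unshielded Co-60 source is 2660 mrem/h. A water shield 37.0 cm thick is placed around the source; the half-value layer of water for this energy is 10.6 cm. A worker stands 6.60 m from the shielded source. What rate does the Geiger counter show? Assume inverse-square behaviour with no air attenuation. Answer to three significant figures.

3.92 mrem/h

Distance alone: 2660 × (0.849/6.60)² = 2660 × 0.01655 = 44.02 mrem/h.
Shield: 37.0/10.6 = 3.491 half-value layers → attenuation 2^(−3.491) = 0.08894.
Combined: 44.02 × 0.08894 = 3.915 mrem/h.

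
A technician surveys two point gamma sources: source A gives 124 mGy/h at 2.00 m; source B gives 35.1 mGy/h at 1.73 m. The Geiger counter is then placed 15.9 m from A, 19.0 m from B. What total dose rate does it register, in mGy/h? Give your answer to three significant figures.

Each source contributes Iᵢ·(dᵢ/rᵢ)²; contributions add.
A: 124 × (2.00/15.9)² = 1.962 mGy/h
B: 35.1 × (1.73/19.0)² = 0.2910 mGy/h
Total = 1.962 + 0.2910 = 2.253 mGy/h.

2.25 mGy/h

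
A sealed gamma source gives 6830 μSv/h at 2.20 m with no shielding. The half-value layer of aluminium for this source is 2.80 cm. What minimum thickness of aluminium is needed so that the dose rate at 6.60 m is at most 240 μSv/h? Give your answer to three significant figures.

At 6.60 m, distance alone gives 6830 × (2.20/6.60)² = 6830 × 0.1111 = 758.8 μSv/h.
Further attenuation needed: 758.8/240 = 3.162.
n = log₂(3.162) = 1.661 half-value layers.
Thickness = 1.661 × 2.80 cm = 4.651 cm.

4.65 cm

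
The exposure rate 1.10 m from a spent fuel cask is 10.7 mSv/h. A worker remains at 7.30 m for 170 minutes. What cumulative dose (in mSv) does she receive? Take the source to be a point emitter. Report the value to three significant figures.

0.688 mSv

Intensity scales as (d₁/d₂)², so rate at 7.30 m:
(1.10/7.30)² = 0.02271, so 10.7 × 0.02271 = 0.2430 mSv/h.
Dose = rate × time = 0.2430 mSv/h × 2.833 h = 0.6884 mSv.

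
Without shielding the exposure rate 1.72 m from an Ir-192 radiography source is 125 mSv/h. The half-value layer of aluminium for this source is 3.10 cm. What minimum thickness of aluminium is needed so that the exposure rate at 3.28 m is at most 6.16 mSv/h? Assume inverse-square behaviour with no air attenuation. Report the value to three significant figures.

At 3.28 m, distance alone gives 125 × (1.72/3.28)² = 125 × 0.2750 = 34.38 mSv/h.
Further attenuation needed: 34.38/6.16 = 5.581.
n = log₂(5.581) = 2.481 half-value layers.
Thickness = 2.481 × 3.10 cm = 7.691 cm.

7.69 cm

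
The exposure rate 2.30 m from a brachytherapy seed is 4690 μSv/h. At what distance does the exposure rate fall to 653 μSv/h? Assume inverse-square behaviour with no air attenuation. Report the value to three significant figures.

6.16 m

Using I₁d₁² = I₂d₂², d₂ = d₁·√(I₁/I₂).
I₁/I₂ = 4690/653 = 7.182, so d₂ = 2.30 × √7.182 = 6.164 m.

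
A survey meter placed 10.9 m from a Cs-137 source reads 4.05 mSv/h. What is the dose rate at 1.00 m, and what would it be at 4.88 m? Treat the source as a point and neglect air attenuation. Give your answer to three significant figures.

481 mSv/h; 20.2 mSv/h

Using I₁d₁² = I₂d₂²,
At 1.00 m: (10.9/1.00)² = 118.8, so 4.05 × 118.8 = 481.1 mSv/h
At 4.88 m: 481.1 × (1.00/4.88)² = 481.1 × 0.04199 = 20.20 mSv/h.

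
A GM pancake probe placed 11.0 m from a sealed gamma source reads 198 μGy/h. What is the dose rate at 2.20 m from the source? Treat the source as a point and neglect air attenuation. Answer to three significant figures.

4950 μGy/h

By the inverse-square law, scaling from 11.0 m to 2.20 m:
198 × (11.0/2.20)² = 198 × 25.00 = 4950 μGy/h.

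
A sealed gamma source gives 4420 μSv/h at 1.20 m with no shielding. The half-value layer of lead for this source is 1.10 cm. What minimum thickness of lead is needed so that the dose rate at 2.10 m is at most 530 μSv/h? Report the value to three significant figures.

1.59 cm

At 2.10 m, distance alone gives (1.20/2.10)² = 0.3265, so 4420 × 0.3265 = 1443 μSv/h.
Further attenuation needed: 1443/530 = 2.723.
n = log₂(2.723) = 1.445 half-value layers.
Thickness = 1.445 × 1.10 cm = 1.590 cm.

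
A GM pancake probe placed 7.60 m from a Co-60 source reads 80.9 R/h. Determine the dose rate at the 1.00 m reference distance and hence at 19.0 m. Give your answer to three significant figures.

Using I₁d₁² = I₂d₂²,
At 1.00 m: (7.60/1.00)² = 57.76, so 80.9 × 57.76 = 4673 R/h
At 19.0 m: 4673 × (1.00/19.0)² = 4673 × 0.002770 = 12.94 R/h.

4670 R/h; 12.9 R/h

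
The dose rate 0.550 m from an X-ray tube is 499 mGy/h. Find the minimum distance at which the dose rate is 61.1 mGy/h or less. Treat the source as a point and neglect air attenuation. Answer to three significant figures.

Using I₁d₁² = I₂d₂², d₂ = d₁·√(I₁/I₂).
I₁/I₂ = 499/61.1 = 8.167, so d₂ = 0.550 × √8.167 = 1.572 m.

1.57 m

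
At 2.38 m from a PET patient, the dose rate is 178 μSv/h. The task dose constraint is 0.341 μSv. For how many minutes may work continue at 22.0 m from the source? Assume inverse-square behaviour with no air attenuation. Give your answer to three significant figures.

Since intensity falls as 1/r², rate at 22.0 m:
178 × (2.38/22.0)² = 178 × 0.01170 = 2.083 μSv/h.
Stay time = 0.341 μSv ÷ 2.083 μSv/h = 0.1637 h = 9.822 min.

9.82 min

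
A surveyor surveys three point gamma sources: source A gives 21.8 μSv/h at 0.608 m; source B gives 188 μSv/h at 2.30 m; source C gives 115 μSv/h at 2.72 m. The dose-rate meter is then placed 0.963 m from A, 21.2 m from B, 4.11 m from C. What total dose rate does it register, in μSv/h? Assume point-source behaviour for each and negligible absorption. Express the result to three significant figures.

By superposition, sum each source's inverse-square contribution:
A: 21.8 × (0.608/0.963)² = 8.690 μSv/h
B: 188 × (2.30/21.2)² = 2.213 μSv/h
C: 115 × (2.72/4.11)² = 50.37 μSv/h
Total = 8.690 + 2.213 + 50.37 = 61.27 μSv/h.

61.3 μSv/h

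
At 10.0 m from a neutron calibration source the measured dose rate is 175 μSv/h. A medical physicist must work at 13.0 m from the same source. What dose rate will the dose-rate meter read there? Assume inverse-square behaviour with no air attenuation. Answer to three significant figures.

Since intensity falls as 1/r², scaling from 10.0 m to 13.0 m:
(10.0/13.0)² = 0.5917, so 175 × 0.5917 = 103.5 μSv/h.

104 μSv/h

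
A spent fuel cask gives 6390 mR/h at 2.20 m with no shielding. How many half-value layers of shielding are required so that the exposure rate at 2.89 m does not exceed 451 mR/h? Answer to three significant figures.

3.04 half-value layers

At 2.89 m, distance alone gives (2.20/2.89)² = 0.5795, so 6390 × 0.5795 = 3703 mR/h.
Further attenuation needed: 3703/451 = 8.211.
n = log₂(8.211) = 3.038 half-value layers.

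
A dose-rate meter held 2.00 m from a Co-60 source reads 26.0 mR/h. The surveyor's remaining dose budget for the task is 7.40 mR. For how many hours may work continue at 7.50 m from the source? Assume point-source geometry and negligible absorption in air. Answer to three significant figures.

Applying the 1/r² law, rate at 7.50 m:
(2.00/7.50)² = 0.07111, so 26.0 × 0.07111 = 1.849 mR/h.
Stay time = 7.40 mR ÷ 1.849 mR/h = 4.002 h.

4.00 h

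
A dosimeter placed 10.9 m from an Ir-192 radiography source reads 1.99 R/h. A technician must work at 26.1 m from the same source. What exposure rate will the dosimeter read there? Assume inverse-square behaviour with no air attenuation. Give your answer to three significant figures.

Applying the 1/r² law, scaling from 10.9 m to 26.1 m:
(10.9/26.1)² = 0.1744, so 1.99 × 0.1744 = 0.3471 R/h.

0.347 R/h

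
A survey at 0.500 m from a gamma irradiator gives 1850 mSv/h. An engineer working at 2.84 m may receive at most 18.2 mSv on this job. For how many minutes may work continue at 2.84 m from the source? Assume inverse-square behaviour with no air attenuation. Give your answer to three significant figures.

Since intensity falls as 1/r², rate at 2.84 m:
(0.500/2.84)² = 0.03100, so 1850 × 0.03100 = 57.35 mSv/h.
Stay time = 18.2 mSv ÷ 57.35 mSv/h = 0.3173 h = 19.04 min.

19.0 min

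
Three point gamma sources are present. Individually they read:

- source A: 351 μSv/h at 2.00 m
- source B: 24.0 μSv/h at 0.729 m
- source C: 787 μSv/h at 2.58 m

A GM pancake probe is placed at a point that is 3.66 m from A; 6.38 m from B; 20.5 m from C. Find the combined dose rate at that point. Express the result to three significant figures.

Each source contributes Iᵢ·(dᵢ/rᵢ)²; contributions add.
A: 351 × (2.00/3.66)² = 104.8 μSv/h
B: 24.0 × (0.729/6.38)² = 0.3133 μSv/h
C: 787 × (2.58/20.5)² = 12.47 μSv/h
Total = 104.8 + 0.3133 + 12.47 = 117.6 μSv/h.

118 μSv/h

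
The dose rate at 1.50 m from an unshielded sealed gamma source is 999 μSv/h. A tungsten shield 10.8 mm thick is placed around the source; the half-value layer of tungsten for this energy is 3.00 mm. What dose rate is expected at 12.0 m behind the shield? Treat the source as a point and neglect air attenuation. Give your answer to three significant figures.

Distance alone: (1.50/12.0)² = 0.01562, so 999 × 0.01562 = 15.60 μSv/h.
Shield: 10.8/3.00 = 3.600 half-value layers → attenuation 2^(−3.600) = 0.08247.
Combined: 15.60 × 0.08247 = 1.287 μSv/h.

1.29 μSv/h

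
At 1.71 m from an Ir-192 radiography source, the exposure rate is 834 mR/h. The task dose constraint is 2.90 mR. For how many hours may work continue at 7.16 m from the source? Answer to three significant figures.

0.0610 h

Applying the 1/r² law, rate at 7.16 m:
(1.71/7.16)² = 0.05704, so 834 × 0.05704 = 47.57 mR/h.
Stay time = 2.90 mR ÷ 47.57 mR/h = 0.06096 h.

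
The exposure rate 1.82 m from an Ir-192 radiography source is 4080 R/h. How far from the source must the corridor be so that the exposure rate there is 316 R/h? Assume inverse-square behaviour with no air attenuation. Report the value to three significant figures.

By the inverse-square law, d₂ = d₁·√(I₁/I₂).
I₁/I₂ = 4080/316 = 12.91, so d₂ = 1.82 × √12.91 = 6.539 m.

6.54 m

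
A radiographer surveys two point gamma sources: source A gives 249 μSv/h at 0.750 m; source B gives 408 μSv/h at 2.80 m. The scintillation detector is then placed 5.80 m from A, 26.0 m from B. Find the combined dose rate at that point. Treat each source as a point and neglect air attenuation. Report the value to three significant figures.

By superposition, sum each source's inverse-square contribution:
A: 249 × (0.750/5.80)² = 4.164 μSv/h
B: 408 × (2.80/26.0)² = 4.732 μSv/h
Total = 4.164 + 4.732 = 8.896 μSv/h.

8.90 μSv/h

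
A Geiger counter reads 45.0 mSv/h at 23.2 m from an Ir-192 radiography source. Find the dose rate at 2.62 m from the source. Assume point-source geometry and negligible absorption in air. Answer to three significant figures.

3530 mSv/h

By the inverse-square law, the rate at 2.62 m is
45.0 × (23.2/2.62)² = 45.0 × 78.41 = 3528 mSv/h.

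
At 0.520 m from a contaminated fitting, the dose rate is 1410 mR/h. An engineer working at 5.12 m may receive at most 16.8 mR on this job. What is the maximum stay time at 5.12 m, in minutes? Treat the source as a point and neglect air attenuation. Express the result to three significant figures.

69.3 min

Intensity scales as (d₁/d₂)², so rate at 5.12 m:
1410 × (0.520/5.12)² = 1410 × 0.01031 = 14.54 mR/h.
Stay time = 16.8 mR ÷ 14.54 mR/h = 1.155 h = 69.30 min.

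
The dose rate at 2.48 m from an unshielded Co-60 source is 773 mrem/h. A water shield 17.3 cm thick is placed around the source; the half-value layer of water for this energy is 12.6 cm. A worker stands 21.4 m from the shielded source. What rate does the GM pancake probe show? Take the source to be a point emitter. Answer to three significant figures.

Distance alone: 773 × (2.48/21.4)² = 773 × 0.01343 = 10.38 mrem/h.
Shield: 17.3/12.6 = 1.373 half-value layers → attenuation 2^(−1.373) = 0.3861.
Combined: 10.38 × 0.3861 = 4.008 mrem/h.

4.01 mrem/h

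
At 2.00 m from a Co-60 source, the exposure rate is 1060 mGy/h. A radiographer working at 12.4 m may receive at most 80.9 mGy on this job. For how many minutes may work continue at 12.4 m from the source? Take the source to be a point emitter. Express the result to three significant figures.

Intensity scales as (d₁/d₂)², so rate at 12.4 m:
1060 × (2.00/12.4)² = 1060 × 0.02601 = 27.57 mGy/h.
Stay time = 80.9 mGy ÷ 27.57 mGy/h = 2.934 h = 176.0 min.

176 min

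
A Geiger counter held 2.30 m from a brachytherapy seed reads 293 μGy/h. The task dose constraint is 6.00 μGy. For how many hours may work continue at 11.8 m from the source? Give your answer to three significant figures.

Intensity scales as (d₁/d₂)², so rate at 11.8 m:
293 × (2.30/11.8)² = 293 × 0.03799 = 11.13 μGy/h.
Stay time = 6.00 μGy ÷ 11.13 μGy/h = 0.5391 h.

0.539 h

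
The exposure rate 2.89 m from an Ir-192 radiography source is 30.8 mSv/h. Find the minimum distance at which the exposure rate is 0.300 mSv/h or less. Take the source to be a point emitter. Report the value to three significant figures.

29.3 m

Intensity scales as (d₁/d₂)², so d₂ = d₁·√(I₁/I₂).
I₁/I₂ = 30.8/0.300 = 102.7, so d₂ = 2.89 × √102.7 = 29.29 m.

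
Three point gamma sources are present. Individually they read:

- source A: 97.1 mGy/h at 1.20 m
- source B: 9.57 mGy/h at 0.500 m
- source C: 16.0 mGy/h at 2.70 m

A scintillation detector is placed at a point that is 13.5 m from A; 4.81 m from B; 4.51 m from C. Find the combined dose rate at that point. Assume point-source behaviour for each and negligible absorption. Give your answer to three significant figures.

6.61 mGy/h

Each source contributes Iᵢ·(dᵢ/rᵢ)²; contributions add.
A: 97.1 × (1.20/13.5)² = 0.7672 mGy/h
B: 9.57 × (0.500/4.81)² = 0.1034 mGy/h
C: 16.0 × (2.70/4.51)² = 5.734 mGy/h
Total = 0.7672 + 0.1034 + 5.734 = 6.605 mGy/h.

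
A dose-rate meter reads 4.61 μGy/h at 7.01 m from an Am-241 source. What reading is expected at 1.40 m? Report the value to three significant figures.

116 μGy/h

Applying the 1/r² law, the rate at 1.40 m is
(7.01/1.40)² = 25.07, so 4.61 × 25.07 = 115.6 μGy/h.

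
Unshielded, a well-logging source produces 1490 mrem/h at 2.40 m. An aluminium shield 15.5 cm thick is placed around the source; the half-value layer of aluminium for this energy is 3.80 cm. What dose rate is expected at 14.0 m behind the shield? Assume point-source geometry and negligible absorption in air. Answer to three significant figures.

Distance alone: (2.40/14.0)² = 0.02939, so 1490 × 0.02939 = 43.79 mrem/h.
Shield: 15.5/3.80 = 4.079 half-value layers → attenuation 2^(−4.079) = 0.05917.
Combined: 43.79 × 0.05917 = 2.591 mrem/h.

2.59 mrem/h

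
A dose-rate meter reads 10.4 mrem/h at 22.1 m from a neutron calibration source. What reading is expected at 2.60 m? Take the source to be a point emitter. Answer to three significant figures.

751 mrem/h

Applying the 1/r² law, the rate at 2.60 m is
10.4 × (22.1/2.60)² = 10.4 × 72.25 = 751.4 mrem/h.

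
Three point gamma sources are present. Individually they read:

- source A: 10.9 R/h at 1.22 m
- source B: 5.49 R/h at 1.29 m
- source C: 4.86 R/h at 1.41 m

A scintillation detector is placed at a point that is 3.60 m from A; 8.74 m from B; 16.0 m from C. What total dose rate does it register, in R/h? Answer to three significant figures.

Each source contributes Iᵢ·(dᵢ/rᵢ)²; contributions add.
A: 10.9 × (1.22/3.60)² = 1.252 R/h
B: 5.49 × (1.29/8.74)² = 0.1196 R/h
C: 4.86 × (1.41/16.0)² = 0.03774 R/h
Total = 1.252 + 0.1196 + 0.03774 = 1.409 R/h.

1.41 R/h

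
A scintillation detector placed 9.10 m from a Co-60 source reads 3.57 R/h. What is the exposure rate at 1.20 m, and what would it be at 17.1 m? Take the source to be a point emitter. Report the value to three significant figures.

Since intensity falls as 1/r²,
At 1.20 m: 3.57 × (9.10/1.20)² = 3.57 × 57.51 = 205.3 R/h
At 17.1 m: (1.20/17.1)² = 0.004925, so 205.3 × 0.004925 = 1.011 R/h.

205 R/h; 1.01 R/h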